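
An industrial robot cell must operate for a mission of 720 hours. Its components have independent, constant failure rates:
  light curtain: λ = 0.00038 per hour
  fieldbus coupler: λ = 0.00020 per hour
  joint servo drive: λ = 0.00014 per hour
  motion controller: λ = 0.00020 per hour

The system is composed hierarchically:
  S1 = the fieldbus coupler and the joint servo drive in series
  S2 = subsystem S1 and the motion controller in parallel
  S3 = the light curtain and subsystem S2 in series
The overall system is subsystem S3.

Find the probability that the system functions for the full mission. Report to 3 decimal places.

R(light curtain) = exp(−0.00038 × 720) = 0.76064
R(fieldbus coupler) = exp(−0.00020 × 720) = 0.86589
R(joint servo drive) = exp(−0.00014 × 720) = 0.90411
R(motion controller) = exp(−0.00020 × 720) = 0.86589
Series (fieldbus coupler and joint servo drive): 0.86589 × 0.90411 = 0.78286
Parallel ([0.78286] and motion controller): 1 − (1 − 0.78286)(1 − 0.86589) = 0.97088
Series (light curtain and [0.97088]): 0.76064 × 0.97088 = 0.738

0.738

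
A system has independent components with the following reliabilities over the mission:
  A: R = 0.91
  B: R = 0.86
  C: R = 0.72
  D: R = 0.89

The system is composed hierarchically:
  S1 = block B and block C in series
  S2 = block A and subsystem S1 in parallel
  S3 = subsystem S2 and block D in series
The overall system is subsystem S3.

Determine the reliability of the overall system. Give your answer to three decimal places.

0.859

Series (B and C): 0.86000 × 0.72000 = 0.61920
Parallel (A and [0.61920]): 1 − (1 − 0.91000)(1 − 0.61920) = 0.96573
Series ([0.96573] and D): 0.96573 × 0.89000 = 0.859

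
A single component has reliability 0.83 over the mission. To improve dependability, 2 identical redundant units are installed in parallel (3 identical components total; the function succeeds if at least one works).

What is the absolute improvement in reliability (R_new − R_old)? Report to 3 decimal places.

R_before = 0.83
R_after = 1 − (1 − 0.83)^3 = 0.995
ΔR = 0.995 − 0.83 = 0.165

0.165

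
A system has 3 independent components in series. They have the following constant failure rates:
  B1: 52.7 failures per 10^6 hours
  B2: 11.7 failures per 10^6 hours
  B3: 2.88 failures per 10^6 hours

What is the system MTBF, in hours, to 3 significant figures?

Series of exponential components: λ_sys = Σ λ_i
λ_sys = 0.0000527 + 0.0000117 + 0.00000288 = 6.7280e-05 /h
MTBF = 1 / λ_sys = 14900 h

14900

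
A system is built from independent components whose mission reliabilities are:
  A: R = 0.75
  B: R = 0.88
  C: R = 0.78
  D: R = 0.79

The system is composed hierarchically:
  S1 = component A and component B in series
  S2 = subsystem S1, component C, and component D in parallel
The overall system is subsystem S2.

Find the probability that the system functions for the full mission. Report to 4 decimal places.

Series (A and B): 0.750000 × 0.880000 = 0.660000
Parallel ([0.660000], C, and D): 1 − (1 − 0.660000)(1 − 0.780000)(1 − 0.790000) = 0.9843

0.9843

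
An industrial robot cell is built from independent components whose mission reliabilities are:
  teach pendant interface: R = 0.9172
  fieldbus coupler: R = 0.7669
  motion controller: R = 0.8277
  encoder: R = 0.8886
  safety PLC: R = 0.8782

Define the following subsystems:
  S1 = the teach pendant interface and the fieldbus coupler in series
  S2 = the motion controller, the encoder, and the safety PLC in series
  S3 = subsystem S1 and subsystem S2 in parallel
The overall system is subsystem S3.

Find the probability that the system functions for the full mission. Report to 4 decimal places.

0.8950

Series (teach pendant interface and fieldbus coupler): 0.917200 × 0.766900 = 0.703401
Series (motion controller, encoder, and safety PLC): 0.827700 × 0.888600 × 0.878200 = 0.645911
Parallel ([0.703401] and [0.645911]): 1 − (1 − 0.703401)(1 − 0.645911) = 0.8950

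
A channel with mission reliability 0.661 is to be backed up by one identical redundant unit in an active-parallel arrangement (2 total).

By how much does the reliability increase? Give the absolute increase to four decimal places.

R_before = 0.661
R_after = 1 − (1 − 0.661)^2 = 0.8851
ΔR = 0.8851 − 0.661 = 0.2241

0.2241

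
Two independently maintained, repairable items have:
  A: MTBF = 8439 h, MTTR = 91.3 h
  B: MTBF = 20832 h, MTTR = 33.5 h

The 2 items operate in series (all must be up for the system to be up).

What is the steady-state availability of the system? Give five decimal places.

A(A) = MTBF/(MTBF+MTTR) = 8439/(8439+91.3) = 0.989297
A(B) = MTBF/(MTBF+MTTR) = 20832/(20832+33.5) = 0.998394
Series availability: 0.989297 × 0.998394 = 0.98771

0.98771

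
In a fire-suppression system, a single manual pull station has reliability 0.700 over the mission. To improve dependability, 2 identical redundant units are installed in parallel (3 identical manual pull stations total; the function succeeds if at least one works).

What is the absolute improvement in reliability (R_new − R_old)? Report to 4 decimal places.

R_before = 0.700
R_after = 1 − (1 − 0.700)^3 = 0.9730
ΔR = 0.9730 − 0.700 = 0.2730

0.2730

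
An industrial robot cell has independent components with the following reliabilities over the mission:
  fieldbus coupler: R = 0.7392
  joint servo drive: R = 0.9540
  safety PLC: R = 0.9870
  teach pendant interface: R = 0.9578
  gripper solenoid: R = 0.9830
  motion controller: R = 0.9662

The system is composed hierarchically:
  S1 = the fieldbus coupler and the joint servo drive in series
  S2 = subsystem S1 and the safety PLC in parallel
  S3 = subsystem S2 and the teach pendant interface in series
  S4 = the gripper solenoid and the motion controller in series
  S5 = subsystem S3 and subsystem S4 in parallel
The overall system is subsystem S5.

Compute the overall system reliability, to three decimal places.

Series (fieldbus coupler and joint servo drive): 0.73920 × 0.95400 = 0.70520
Parallel ([0.70520] and safety PLC): 1 − (1 − 0.70520)(1 − 0.98700) = 0.99617
Series ([0.99617] and teach pendant interface): 0.99617 × 0.95780 = 0.95413
Series (gripper solenoid and motion controller): 0.98300 × 0.96620 = 0.94977
Parallel ([0.95413] and [0.94977]): 1 − (1 − 0.95413)(1 − 0.94977) = 0.998

0.998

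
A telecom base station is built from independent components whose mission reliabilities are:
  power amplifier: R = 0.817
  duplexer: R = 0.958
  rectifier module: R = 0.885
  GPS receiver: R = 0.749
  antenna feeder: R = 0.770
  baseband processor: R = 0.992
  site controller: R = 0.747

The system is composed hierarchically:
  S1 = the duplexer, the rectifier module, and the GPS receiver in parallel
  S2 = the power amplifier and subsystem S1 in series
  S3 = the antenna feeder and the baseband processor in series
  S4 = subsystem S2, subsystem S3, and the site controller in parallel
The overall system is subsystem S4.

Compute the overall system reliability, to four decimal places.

0.9890

Parallel (duplexer, rectifier module, and GPS receiver): 1 − (1 − 0.958000)(1 − 0.885000)(1 − 0.749000) = 0.998788
Series (power amplifier and [0.998788]): 0.817000 × 0.998788 = 0.816010
Series (antenna feeder and baseband processor): 0.770000 × 0.992000 = 0.763840
Parallel ([0.816010], [0.763840], and site controller): 1 − (1 − 0.816010)(1 − 0.763840)(1 − 0.747000) = 0.9890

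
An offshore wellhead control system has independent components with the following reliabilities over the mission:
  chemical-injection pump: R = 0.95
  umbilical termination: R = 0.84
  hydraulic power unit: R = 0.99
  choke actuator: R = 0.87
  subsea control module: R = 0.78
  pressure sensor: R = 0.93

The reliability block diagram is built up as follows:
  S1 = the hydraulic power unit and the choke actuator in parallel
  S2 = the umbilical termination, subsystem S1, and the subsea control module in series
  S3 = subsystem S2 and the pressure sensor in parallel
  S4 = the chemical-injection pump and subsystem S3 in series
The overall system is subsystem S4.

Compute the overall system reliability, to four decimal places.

Parallel (hydraulic power unit and choke actuator): 1 − (1 − 0.990000)(1 − 0.870000) = 0.998700
Series (umbilical termination, [0.998700], and subsea control module): 0.840000 × 0.998700 × 0.780000 = 0.654348
Parallel ([0.654348] and pressure sensor): 1 − (1 − 0.654348)(1 − 0.930000) = 0.975804
Series (chemical-injection pump and [0.975804]): 0.950000 × 0.975804 = 0.9270

0.9270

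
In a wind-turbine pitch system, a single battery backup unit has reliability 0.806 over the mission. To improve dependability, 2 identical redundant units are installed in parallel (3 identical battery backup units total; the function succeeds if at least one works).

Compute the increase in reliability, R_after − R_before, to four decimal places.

0.1867

R_before = 0.806
R_after = 1 − (1 − 0.806)^3 = 0.9927
ΔR = 0.9927 − 0.806 = 0.1867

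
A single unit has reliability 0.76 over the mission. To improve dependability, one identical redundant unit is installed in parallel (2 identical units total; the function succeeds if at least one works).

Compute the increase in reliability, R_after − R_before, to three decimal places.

0.182

R_before = 0.76
R_after = 1 − (1 − 0.76)^2 = 0.942
ΔR = 0.942 − 0.76 = 0.182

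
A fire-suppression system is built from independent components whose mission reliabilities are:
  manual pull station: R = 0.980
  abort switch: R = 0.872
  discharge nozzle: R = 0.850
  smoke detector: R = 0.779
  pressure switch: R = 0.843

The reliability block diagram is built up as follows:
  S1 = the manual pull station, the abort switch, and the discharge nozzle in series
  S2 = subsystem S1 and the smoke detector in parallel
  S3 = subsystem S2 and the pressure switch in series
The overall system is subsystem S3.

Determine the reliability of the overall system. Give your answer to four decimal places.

Series (manual pull station, abort switch, and discharge nozzle): 0.980000 × 0.872000 × 0.850000 = 0.726376
Parallel ([0.726376] and smoke detector): 1 − (1 − 0.726376)(1 − 0.779000) = 0.939529
Series ([0.939529] and pressure switch): 0.939529 × 0.843000 = 0.7920

0.7920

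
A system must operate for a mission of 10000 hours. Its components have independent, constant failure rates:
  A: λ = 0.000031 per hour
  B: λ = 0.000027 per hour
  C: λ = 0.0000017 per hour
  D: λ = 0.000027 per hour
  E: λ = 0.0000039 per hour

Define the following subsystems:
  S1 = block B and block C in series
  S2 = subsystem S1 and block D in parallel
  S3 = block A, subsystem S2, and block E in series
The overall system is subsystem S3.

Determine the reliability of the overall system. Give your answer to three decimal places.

R(A) = exp(−0.000031 × 10000) = 0.73345
R(B) = exp(−0.000027 × 10000) = 0.76338
R(C) = exp(−0.0000017 × 10000) = 0.98314
R(D) = exp(−0.000027 × 10000) = 0.76338
R(E) = exp(−0.0000039 × 10000) = 0.96175
Series (B and C): 0.76338 × 0.98314 = 0.75051
Parallel ([0.75051] and D): 1 − (1 − 0.75051)(1 − 0.76338) = 0.94097
Series (A, [0.94097], and E): 0.73345 × 0.94097 × 0.96175 = 0.664

0.664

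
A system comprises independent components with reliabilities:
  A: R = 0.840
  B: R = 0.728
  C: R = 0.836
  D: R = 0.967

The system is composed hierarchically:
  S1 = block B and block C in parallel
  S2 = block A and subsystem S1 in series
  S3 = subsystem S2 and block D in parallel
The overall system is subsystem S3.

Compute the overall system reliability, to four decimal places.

0.9935

Parallel (B and C): 1 − (1 − 0.728000)(1 − 0.836000) = 0.955392
Series (A and [0.955392]): 0.840000 × 0.955392 = 0.802529
Parallel ([0.802529] and D): 1 − (1 − 0.802529)(1 − 0.967000) = 0.9935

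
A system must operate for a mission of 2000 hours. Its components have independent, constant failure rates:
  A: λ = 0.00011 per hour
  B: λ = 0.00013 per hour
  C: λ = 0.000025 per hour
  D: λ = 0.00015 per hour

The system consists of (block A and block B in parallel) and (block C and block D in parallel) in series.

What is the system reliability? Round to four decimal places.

0.9427

R(A) = exp(−0.00011 × 2000) = 0.802519
R(B) = exp(−0.00013 × 2000) = 0.771052
R(C) = exp(−0.000025 × 2000) = 0.951229
R(D) = exp(−0.00015 × 2000) = 0.740818
Parallel (A and B): 1 − (1 − 0.802519)(1 − 0.771052) = 0.954787
Parallel (C and D): 1 − (1 − 0.951229)(1 − 0.740818) = 0.987359
Series ([0.954787] and [0.987359]): 0.954787 × 0.987359 = 0.9427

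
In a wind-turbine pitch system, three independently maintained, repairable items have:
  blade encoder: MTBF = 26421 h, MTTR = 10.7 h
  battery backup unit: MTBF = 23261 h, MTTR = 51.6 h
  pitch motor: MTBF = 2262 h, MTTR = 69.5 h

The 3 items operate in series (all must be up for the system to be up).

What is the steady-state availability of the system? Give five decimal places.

0.96765

A(blade encoder) = MTBF/(MTBF+MTTR) = 26421/(26421+10.7) = 0.999595
A(battery backup unit) = MTBF/(MTBF+MTTR) = 23261/(23261+51.6) = 0.997787
A(pitch motor) = MTBF/(MTBF+MTTR) = 2262/(2262+69.5) = 0.970191
Series availability: 0.999595 × 0.997787 × 0.970191 = 0.96765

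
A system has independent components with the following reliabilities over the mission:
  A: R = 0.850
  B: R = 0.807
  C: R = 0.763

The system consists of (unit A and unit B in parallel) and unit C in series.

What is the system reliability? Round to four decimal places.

Parallel (A and B): 1 − (1 − 0.850000)(1 − 0.807000) = 0.971050
Series ([0.971050] and C): 0.971050 × 0.763000 = 0.7409

0.7409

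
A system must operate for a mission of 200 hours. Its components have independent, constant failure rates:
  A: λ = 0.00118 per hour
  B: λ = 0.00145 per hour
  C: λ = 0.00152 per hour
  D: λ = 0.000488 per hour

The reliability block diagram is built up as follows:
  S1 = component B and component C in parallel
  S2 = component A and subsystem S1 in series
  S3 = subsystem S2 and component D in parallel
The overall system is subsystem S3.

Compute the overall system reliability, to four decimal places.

0.9756

R(A) = exp(−0.00118 × 200) = 0.789781
R(B) = exp(−0.00145 × 200) = 0.748264
R(C) = exp(−0.00152 × 200) = 0.737861
R(D) = exp(−0.000488 × 200) = 0.907012
Parallel (B and C): 1 − (1 − 0.748264)(1 − 0.737861) = 0.934010
Series (A and [0.934010]): 0.789781 × 0.934010 = 0.737663
Parallel ([0.737663] and D): 1 − (1 − 0.737663)(1 − 0.907012) = 0.9756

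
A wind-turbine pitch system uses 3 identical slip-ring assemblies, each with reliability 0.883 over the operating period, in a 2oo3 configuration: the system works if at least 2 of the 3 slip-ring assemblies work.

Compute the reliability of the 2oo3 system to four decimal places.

0.9621

R = Σ_{i=2}^{3} C(3,i) p^i (1−p)^{3−i} with p = 0.883
C(3,2)·0.883^2·0.117^1 = 0.273671
C(3,3)·0.883^3·0.117^0 = 0.688465
Sum = 0.9621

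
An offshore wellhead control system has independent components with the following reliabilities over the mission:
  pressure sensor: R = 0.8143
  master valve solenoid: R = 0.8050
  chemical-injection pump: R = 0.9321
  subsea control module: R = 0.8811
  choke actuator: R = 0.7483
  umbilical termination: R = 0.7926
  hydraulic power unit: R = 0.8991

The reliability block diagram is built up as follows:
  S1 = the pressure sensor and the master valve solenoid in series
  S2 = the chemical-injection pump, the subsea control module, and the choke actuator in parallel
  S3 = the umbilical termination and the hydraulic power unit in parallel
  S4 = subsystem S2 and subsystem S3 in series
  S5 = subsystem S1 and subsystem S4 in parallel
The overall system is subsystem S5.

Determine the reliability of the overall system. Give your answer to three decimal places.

0.992

Series (pressure sensor and master valve solenoid): 0.81430 × 0.80500 = 0.65551
Parallel (chemical-injection pump, subsea control module, and choke actuator): 1 − (1 − 0.93210)(1 − 0.88110)(1 − 0.74830) = 0.99797
Parallel (umbilical termination and hydraulic power unit): 1 − (1 − 0.79260)(1 − 0.89910) = 0.97907
Series ([0.99797] and [0.97907]): 0.99797 × 0.97907 = 0.97708
Parallel ([0.65551] and [0.97708]): 1 − (1 − 0.65551)(1 − 0.97708) = 0.992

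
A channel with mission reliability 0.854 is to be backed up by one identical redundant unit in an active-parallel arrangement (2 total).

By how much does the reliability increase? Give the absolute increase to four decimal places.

0.1247

R_before = 0.854
R_after = 1 − (1 − 0.854)^2 = 0.9787
ΔR = 0.9787 − 0.854 = 0.1247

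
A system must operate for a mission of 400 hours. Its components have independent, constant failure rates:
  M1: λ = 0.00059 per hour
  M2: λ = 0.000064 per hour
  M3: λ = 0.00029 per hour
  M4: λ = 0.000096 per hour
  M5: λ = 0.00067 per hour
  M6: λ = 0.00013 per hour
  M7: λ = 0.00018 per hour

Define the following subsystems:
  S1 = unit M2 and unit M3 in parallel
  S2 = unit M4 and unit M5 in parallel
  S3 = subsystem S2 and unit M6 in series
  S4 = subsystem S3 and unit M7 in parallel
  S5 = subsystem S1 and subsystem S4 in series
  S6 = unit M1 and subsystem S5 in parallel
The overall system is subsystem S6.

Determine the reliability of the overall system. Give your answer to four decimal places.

R(M1) = exp(−0.00059 × 400) = 0.789781
R(M2) = exp(−0.000064 × 400) = 0.974725
R(M3) = exp(−0.00029 × 400) = 0.890475
R(M4) = exp(−0.000096 × 400) = 0.962328
R(M5) = exp(−0.00067 × 400) = 0.764908
R(M6) = exp(−0.00013 × 400) = 0.949329
R(M7) = exp(−0.00018 × 400) = 0.930531
Parallel (M2 and M3): 1 − (1 − 0.974725)(1 − 0.890475) = 0.997232
Parallel (M4 and M5): 1 − (1 − 0.962328)(1 − 0.764908) = 0.991144
Series ([0.991144] and M6): 0.991144 × 0.949329 = 0.940922
Parallel ([0.940922] and M7): 1 − (1 − 0.940922)(1 − 0.930531) = 0.995896
Series ([0.997232] and [0.995896]): 0.997232 × 0.995896 = 0.993139
Parallel (M1 and [0.993139]): 1 − (1 − 0.789781)(1 − 0.993139) = 0.9986

0.9986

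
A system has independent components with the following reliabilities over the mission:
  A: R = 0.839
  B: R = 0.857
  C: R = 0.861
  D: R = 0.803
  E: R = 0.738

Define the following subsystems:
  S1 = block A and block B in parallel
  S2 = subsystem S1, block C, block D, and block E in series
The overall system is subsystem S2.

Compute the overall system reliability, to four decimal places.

0.4985

Parallel (A and B): 1 − (1 − 0.839000)(1 − 0.857000) = 0.976977
Series ([0.976977], C, D, and E): 0.976977 × 0.861000 × 0.803000 × 0.738000 = 0.4985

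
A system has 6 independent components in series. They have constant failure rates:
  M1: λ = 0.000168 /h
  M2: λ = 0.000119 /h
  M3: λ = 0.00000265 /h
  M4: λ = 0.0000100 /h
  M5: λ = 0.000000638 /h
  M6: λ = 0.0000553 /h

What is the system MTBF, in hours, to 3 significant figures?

Series of exponential components: λ_sys = Σ λ_i
λ_sys = 0.000168 + 0.000119 + 0.00000265 + 0.0000100 + 0.000000638 + 0.0000553 = 3.5559e-04 /h
MTBF = 1 / λ_sys = 2810 h

2810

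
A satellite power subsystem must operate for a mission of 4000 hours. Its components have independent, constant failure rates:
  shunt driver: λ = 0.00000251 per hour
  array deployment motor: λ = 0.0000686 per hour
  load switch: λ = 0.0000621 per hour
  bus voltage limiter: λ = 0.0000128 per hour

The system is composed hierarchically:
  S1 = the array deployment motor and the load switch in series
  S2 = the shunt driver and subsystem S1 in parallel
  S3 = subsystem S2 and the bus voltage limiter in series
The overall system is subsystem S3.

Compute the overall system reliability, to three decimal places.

R(shunt driver) = exp(−0.00000251 × 4000) = 0.99001
R(array deployment motor) = exp(−0.0000686 × 4000) = 0.76003
R(load switch) = exp(−0.0000621 × 4000) = 0.78005
R(bus voltage limiter) = exp(−0.0000128 × 4000) = 0.95009
Series (array deployment motor and load switch): 0.76003 × 0.78005 = 0.59286
Parallel (shunt driver and [0.59286]): 1 − (1 − 0.99001)(1 − 0.59286) = 0.99593
Series ([0.99593] and bus voltage limiter): 0.99593 × 0.95009 = 0.946

0.946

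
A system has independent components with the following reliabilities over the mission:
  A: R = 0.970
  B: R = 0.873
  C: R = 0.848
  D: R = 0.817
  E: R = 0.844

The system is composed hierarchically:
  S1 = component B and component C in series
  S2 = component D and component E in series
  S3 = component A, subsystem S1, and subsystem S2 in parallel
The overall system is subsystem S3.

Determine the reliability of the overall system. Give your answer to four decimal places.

Series (B and C): 0.873000 × 0.848000 = 0.740304
Series (D and E): 0.817000 × 0.844000 = 0.689548
Parallel (A, [0.740304], and [0.689548]): 1 − (1 − 0.970000)(1 − 0.740304)(1 − 0.689548) = 0.9976

0.9976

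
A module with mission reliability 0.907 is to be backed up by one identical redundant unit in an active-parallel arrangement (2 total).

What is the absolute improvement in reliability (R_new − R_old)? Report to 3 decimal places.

0.084

R_before = 0.907
R_after = 1 − (1 − 0.907)^2 = 0.991
ΔR = 0.991 − 0.907 = 0.084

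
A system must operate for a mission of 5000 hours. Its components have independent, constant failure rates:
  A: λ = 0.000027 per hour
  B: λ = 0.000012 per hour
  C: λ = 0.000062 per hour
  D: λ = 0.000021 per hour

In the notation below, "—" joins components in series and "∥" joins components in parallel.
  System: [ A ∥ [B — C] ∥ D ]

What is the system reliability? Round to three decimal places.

R(A) = exp(−0.000027 × 5000) = 0.87372
R(B) = exp(−0.000012 × 5000) = 0.94176
R(C) = exp(−0.000062 × 5000) = 0.73345
R(D) = exp(−0.000021 × 5000) = 0.90032
Series (B and C): 0.94176 × 0.73345 = 0.69073
Parallel (A, [0.69073], and D): 1 − (1 − 0.87372)(1 − 0.69073)(1 − 0.90032) = 0.996

0.996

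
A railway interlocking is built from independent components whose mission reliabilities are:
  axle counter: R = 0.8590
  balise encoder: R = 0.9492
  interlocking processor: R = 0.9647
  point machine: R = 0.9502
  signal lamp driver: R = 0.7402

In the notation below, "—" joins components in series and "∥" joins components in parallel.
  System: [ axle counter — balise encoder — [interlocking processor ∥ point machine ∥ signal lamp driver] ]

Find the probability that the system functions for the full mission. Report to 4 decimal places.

Parallel (interlocking processor, point machine, and signal lamp driver): 1 − (1 − 0.964700)(1 − 0.950200)(1 − 0.740200) = 0.999543
Series (axle counter, balise encoder, and [0.999543]): 0.859000 × 0.949200 × 0.999543 = 0.8150

0.8150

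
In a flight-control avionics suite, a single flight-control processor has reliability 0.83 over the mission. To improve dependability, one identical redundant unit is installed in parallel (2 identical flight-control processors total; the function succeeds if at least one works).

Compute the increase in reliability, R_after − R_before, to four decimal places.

R_before = 0.83
R_after = 1 − (1 − 0.83)^2 = 0.9711
ΔR = 0.9711 − 0.83 = 0.1411

0.1411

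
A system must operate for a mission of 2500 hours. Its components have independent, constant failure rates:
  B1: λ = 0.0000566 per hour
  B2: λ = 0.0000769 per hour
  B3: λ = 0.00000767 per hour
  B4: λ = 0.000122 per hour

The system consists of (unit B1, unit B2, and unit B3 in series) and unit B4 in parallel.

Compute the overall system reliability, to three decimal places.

0.922

R(B1) = exp(−0.0000566 × 2500) = 0.86806
R(B2) = exp(−0.0000769 × 2500) = 0.82510
R(B3) = exp(−0.00000767 × 2500) = 0.98101
R(B4) = exp(−0.000122 × 2500) = 0.73712
Series (B1, B2, and B3): 0.86806 × 0.82510 × 0.98101 = 0.70263
Parallel ([0.70263] and B4): 1 − (1 − 0.70263)(1 − 0.73712) = 0.922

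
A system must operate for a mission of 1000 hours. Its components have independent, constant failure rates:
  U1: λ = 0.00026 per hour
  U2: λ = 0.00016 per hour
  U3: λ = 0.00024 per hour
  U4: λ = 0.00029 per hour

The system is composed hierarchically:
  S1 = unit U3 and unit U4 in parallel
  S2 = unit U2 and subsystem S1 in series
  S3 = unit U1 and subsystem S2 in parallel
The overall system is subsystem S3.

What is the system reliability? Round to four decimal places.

0.9557

R(U1) = exp(−0.00026 × 1000) = 0.771052
R(U2) = exp(−0.00016 × 1000) = 0.852144
R(U3) = exp(−0.00024 × 1000) = 0.786628
R(U4) = exp(−0.00029 × 1000) = 0.748264
Parallel (U3 and U4): 1 − (1 − 0.786628)(1 − 0.748264) = 0.946287
Series (U2 and [0.946287]): 0.852144 × 0.946287 = 0.806373
Parallel (U1 and [0.806373]): 1 − (1 − 0.771052)(1 − 0.806373) = 0.9557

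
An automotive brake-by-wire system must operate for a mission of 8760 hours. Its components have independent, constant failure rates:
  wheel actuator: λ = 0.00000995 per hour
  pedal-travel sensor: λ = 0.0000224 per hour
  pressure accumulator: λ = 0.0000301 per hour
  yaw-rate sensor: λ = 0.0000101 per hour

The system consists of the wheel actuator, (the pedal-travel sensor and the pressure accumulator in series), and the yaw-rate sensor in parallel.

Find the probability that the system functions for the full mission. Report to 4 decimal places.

0.9974

R(wheel actuator) = exp(−0.00000995 × 8760) = 0.916529
R(pedal-travel sensor) = exp(−0.0000224 × 8760) = 0.821828
R(pressure accumulator) = exp(−0.0000301 × 8760) = 0.768222
R(yaw-rate sensor) = exp(−0.0000101 × 8760) = 0.915325
Series (pedal-travel sensor and pressure accumulator): 0.821828 × 0.768222 = 0.631346
Parallel (wheel actuator, [0.631346], and yaw-rate sensor): 1 − (1 − 0.916529)(1 − 0.631346)(1 − 0.915325) = 0.9974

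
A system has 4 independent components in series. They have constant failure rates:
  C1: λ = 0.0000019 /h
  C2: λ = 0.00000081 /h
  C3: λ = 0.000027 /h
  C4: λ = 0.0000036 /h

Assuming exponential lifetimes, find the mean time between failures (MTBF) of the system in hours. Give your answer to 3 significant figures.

Series of exponential components: λ_sys = Σ λ_i
λ_sys = 0.0000019 + 0.00000081 + 0.000027 + 0.0000036 = 3.3310e-05 /h
MTBF = 1 / λ_sys = 30000 h

30000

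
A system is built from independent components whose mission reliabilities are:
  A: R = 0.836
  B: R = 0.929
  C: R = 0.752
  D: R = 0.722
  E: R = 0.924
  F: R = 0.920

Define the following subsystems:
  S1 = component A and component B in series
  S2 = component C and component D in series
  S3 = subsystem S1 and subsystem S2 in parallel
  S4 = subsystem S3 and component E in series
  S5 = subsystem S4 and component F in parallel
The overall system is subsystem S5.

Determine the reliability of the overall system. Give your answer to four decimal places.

0.9864

Series (A and B): 0.836000 × 0.929000 = 0.776644
Series (C and D): 0.752000 × 0.722000 = 0.542944
Parallel ([0.776644] and [0.542944]): 1 − (1 − 0.776644)(1 − 0.542944) = 0.897914
Series ([0.897914] and E): 0.897914 × 0.924000 = 0.829673
Parallel ([0.829673] and F): 1 − (1 − 0.829673)(1 − 0.920000) = 0.9864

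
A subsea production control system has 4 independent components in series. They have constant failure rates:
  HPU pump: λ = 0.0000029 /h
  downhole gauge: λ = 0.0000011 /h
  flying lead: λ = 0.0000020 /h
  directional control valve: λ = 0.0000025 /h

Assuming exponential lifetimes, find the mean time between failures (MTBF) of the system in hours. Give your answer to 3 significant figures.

118000

Series of exponential components: λ_sys = Σ λ_i
λ_sys = 0.0000029 + 0.0000011 + 0.0000020 + 0.0000025 = 8.5000e-06 /h
MTBF = 1 / λ_sys = 118000 h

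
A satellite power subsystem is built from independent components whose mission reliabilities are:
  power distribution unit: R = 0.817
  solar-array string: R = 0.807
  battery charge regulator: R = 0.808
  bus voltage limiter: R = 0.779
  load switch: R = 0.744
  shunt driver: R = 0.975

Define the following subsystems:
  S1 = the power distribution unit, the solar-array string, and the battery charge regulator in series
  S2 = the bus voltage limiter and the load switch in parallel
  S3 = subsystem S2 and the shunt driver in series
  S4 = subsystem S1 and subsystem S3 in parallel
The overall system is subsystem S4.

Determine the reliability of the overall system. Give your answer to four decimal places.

0.9625

Series (power distribution unit, solar-array string, and battery charge regulator): 0.817000 × 0.807000 × 0.808000 = 0.532730
Parallel (bus voltage limiter and load switch): 1 − (1 − 0.779000)(1 − 0.744000) = 0.943424
Series ([0.943424] and shunt driver): 0.943424 × 0.975000 = 0.919838
Parallel ([0.532730] and [0.919838]): 1 − (1 − 0.532730)(1 − 0.919838) = 0.9625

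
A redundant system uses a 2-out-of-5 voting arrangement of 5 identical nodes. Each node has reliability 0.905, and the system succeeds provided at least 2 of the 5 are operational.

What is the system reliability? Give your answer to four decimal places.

0.9996

R = Σ_{i=2}^{5} C(5,i) p^i (1−p)^{5−i} with p = 0.905
C(5,2)·0.905^2·0.095^3 = 0.007022
C(5,3)·0.905^3·0.095^2 = 0.066895
C(5,4)·0.905^4·0.095^1 = 0.318631
C(5,5)·0.905^5·0.095^0 = 0.607076
Sum = 0.9996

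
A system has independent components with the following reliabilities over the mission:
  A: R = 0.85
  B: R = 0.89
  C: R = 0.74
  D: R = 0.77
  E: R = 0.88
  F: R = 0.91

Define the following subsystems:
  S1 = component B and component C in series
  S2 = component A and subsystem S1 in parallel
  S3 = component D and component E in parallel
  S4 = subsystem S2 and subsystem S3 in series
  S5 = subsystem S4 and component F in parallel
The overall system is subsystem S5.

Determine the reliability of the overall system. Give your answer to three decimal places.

Series (B and C): 0.89000 × 0.74000 = 0.65860
Parallel (A and [0.65860]): 1 − (1 − 0.85000)(1 − 0.65860) = 0.94879
Parallel (D and E): 1 − (1 − 0.77000)(1 − 0.88000) = 0.97240
Series ([0.94879] and [0.97240]): 0.94879 × 0.97240 = 0.92260
Parallel ([0.92260] and F): 1 − (1 − 0.92260)(1 − 0.91000) = 0.993

0.993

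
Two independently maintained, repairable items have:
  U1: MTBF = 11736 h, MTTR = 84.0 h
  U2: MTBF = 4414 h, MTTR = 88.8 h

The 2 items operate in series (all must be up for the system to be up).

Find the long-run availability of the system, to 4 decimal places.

0.9733

A(U1) = MTBF/(MTBF+MTTR) = 11736/(11736+84.0) = 0.992893
A(U2) = MTBF/(MTBF+MTTR) = 4414/(4414+88.8) = 0.980279
Series availability: 0.992893 × 0.980279 = 0.9733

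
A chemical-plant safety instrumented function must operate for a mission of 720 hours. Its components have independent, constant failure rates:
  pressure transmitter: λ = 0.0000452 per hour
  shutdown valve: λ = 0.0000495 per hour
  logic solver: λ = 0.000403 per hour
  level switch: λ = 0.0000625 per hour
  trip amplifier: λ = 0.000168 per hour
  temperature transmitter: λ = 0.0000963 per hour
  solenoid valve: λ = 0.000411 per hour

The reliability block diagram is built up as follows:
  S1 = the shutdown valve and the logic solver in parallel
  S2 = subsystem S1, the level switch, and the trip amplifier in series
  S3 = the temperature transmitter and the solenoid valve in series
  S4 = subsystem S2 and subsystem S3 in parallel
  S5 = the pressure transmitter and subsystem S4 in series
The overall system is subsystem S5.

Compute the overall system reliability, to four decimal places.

0.9205

R(pressure transmitter) = exp(−0.0000452 × 720) = 0.967980
R(shutdown valve) = exp(−0.0000495 × 720) = 0.964988
R(logic solver) = exp(−0.000403 × 720) = 0.748144
R(level switch) = exp(−0.0000625 × 720) = 0.955997
R(trip amplifier) = exp(−0.000168 × 720) = 0.886069
R(temperature transmitter) = exp(−0.0000963 × 720) = 0.933013
R(solenoid valve) = exp(−0.000411 × 720) = 0.743847
Parallel (shutdown valve and logic solver): 1 − (1 − 0.964988)(1 − 0.748144) = 0.991182
Series ([0.991182], level switch, and trip amplifier): 0.991182 × 0.955997 × 0.886069 = 0.839610
Series (temperature transmitter and solenoid valve): 0.933013 × 0.743847 = 0.694019
Parallel ([0.839610] and [0.694019]): 1 − (1 − 0.839610)(1 − 0.694019) = 0.950924
Series (pressure transmitter and [0.950924]): 0.967980 × 0.950924 = 0.9205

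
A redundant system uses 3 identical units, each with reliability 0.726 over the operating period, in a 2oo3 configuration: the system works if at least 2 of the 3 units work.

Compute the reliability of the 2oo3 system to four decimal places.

R = Σ_{i=2}^{3} C(3,i) p^i (1−p)^{3−i} with p = 0.726
C(3,2)·0.726^2·0.274^1 = 0.433256
C(3,3)·0.726^3·0.274^0 = 0.382657
Sum = 0.8159

0.8159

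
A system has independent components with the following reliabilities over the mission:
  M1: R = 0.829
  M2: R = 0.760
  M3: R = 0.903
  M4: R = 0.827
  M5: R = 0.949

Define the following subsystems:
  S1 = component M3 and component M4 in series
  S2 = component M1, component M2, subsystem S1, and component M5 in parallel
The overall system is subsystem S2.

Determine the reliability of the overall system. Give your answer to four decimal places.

Series (M3 and M4): 0.903000 × 0.827000 = 0.746781
Parallel (M1, M2, [0.746781], and M5): 1 − (1 − 0.829000)(1 − 0.760000)(1 − 0.746781)(1 − 0.949000) = 0.9995

0.9995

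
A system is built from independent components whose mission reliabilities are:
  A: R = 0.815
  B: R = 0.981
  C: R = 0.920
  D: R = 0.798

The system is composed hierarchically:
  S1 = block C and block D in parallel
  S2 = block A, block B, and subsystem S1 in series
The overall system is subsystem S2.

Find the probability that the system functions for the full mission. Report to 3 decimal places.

Parallel (C and D): 1 − (1 − 0.92000)(1 − 0.79800) = 0.98384
Series (A, B, and [0.98384]): 0.81500 × 0.98100 × 0.98384 = 0.787

0.787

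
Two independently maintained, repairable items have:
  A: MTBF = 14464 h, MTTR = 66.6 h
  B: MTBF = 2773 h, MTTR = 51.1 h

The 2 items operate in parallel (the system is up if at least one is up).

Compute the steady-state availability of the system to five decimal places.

A(A) = MTBF/(MTBF+MTTR) = 14464/(14464+66.6) = 0.995417
A(B) = MTBF/(MTBF+MTTR) = 2773/(2773+51.1) = 0.981906
Parallel availability: 1 − (1 − 0.995417)(1 − 0.981906) = 0.99992

0.99992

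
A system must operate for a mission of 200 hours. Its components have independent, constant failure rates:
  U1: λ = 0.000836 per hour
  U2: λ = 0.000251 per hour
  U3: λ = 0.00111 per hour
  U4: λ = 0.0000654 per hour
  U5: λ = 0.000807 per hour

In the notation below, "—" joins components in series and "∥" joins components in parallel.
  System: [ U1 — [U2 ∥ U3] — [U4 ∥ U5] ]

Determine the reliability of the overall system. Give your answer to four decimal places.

0.8362

R(U1) = exp(−0.000836 × 200) = 0.846030
R(U2) = exp(−0.000251 × 200) = 0.951039
R(U3) = exp(−0.00111 × 200) = 0.800915
R(U4) = exp(−0.0000654 × 200) = 0.987005
R(U5) = exp(−0.000807 × 200) = 0.850952
Parallel (U2 and U3): 1 − (1 − 0.951039)(1 − 0.800915) = 0.990253
Parallel (U4 and U5): 1 − (1 − 0.987005)(1 − 0.850952) = 0.998063
Series (U1, [0.990253], and [0.998063]): 0.846030 × 0.990253 × 0.998063 = 0.8362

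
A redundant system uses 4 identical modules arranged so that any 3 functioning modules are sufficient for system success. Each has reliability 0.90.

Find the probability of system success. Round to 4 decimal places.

0.9477

R = Σ_{i=3}^{4} C(4,i) p^i (1−p)^{4−i} with p = 0.90
C(4,3)·0.90^3·0.10^1 = 0.291600
C(4,4)·0.90^4·0.10^0 = 0.656100
Sum = 0.9477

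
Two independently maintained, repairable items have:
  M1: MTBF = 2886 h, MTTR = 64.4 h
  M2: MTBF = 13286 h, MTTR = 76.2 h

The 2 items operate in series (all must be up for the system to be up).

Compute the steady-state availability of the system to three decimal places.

A(M1) = MTBF/(MTBF+MTTR) = 2886/(2886+64.4) = 0.978172
A(M2) = MTBF/(MTBF+MTTR) = 13286/(13286+76.2) = 0.994297
Series availability: 0.978172 × 0.994297 = 0.973

0.973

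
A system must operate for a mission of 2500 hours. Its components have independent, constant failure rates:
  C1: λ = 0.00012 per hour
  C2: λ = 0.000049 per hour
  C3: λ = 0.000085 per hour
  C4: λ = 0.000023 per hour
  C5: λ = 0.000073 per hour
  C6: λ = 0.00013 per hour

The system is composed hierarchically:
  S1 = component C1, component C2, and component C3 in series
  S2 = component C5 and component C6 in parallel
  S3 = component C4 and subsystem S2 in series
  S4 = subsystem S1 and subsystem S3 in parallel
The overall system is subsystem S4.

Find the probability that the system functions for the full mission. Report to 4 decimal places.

R(C1) = exp(−0.00012 × 2500) = 0.740818
R(C2) = exp(−0.000049 × 2500) = 0.884706
R(C3) = exp(−0.000085 × 2500) = 0.808560
R(C4) = exp(−0.000023 × 2500) = 0.944122
R(C5) = exp(−0.000073 × 2500) = 0.833185
R(C6) = exp(−0.00013 × 2500) = 0.722527
Series (C1, C2, and C3): 0.740818 × 0.884706 × 0.808560 = 0.529935
Parallel (C5 and C6): 1 − (1 − 0.833185)(1 − 0.722527) = 0.953713
Series (C4 and [0.953713]): 0.944122 × 0.953713 = 0.900421
Parallel ([0.529935] and [0.900421]): 1 − (1 − 0.529935)(1 − 0.900421) = 0.9532

0.9532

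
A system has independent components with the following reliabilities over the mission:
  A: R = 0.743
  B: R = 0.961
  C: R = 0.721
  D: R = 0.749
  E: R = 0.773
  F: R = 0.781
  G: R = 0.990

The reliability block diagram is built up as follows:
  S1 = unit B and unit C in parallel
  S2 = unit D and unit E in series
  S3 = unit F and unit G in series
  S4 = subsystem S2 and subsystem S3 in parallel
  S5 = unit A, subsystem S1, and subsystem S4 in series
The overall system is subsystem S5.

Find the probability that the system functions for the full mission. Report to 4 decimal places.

Parallel (B and C): 1 − (1 − 0.961000)(1 − 0.721000) = 0.989119
Series (D and E): 0.749000 × 0.773000 = 0.578977
Series (F and G): 0.781000 × 0.990000 = 0.773190
Parallel ([0.578977] and [0.773190]): 1 − (1 − 0.578977)(1 − 0.773190) = 0.904508
Series (A, [0.989119], and [0.904508]): 0.743000 × 0.989119 × 0.904508 = 0.6647

0.6647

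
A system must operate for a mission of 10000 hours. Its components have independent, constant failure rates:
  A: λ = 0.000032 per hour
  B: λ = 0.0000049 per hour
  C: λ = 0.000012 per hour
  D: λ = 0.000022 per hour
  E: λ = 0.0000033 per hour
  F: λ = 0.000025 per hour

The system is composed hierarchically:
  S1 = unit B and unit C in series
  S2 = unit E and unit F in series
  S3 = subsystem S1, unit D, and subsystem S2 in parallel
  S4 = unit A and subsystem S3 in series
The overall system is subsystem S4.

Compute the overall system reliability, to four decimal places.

0.7207

R(A) = exp(−0.000032 × 10000) = 0.726149
R(B) = exp(−0.0000049 × 10000) = 0.952181
R(C) = exp(−0.000012 × 10000) = 0.886920
R(D) = exp(−0.000022 × 10000) = 0.802519
R(E) = exp(−0.0000033 × 10000) = 0.967539
R(F) = exp(−0.000025 × 10000) = 0.778801
Series (B and C): 0.952181 × 0.886920 = 0.844508
Series (E and F): 0.967539 × 0.778801 = 0.753520
Parallel ([0.844508], D, and [0.753520]): 1 − (1 − 0.844508)(1 − 0.802519)(1 − 0.753520) = 0.992431
Series (A and [0.992431]): 0.726149 × 0.992431 = 0.7207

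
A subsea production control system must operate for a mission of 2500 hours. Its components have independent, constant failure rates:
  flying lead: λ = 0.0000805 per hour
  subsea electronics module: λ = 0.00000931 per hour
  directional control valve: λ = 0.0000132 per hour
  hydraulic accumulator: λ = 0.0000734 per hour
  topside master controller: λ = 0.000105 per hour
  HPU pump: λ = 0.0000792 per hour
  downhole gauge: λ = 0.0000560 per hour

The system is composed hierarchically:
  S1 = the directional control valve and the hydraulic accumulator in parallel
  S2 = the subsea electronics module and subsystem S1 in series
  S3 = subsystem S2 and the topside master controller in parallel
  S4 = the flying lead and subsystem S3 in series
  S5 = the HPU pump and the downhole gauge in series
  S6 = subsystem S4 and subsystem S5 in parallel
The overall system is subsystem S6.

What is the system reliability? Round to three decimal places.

0.946

R(flying lead) = exp(−0.0000805 × 2500) = 0.81771
R(subsea electronics module) = exp(−0.00000931 × 2500) = 0.97699
R(directional control valve) = exp(−0.0000132 × 2500) = 0.96754
R(hydraulic accumulator) = exp(−0.0000734 × 2500) = 0.83235
R(topside master controller) = exp(−0.000105 × 2500) = 0.76913
R(HPU pump) = exp(−0.0000792 × 2500) = 0.82037
R(downhole gauge) = exp(−0.0000560 × 2500) = 0.86936
Parallel (directional control valve and hydraulic accumulator): 1 − (1 − 0.96754)(1 − 0.83235) = 0.99456
Series (subsea electronics module and [0.99456]): 0.97699 × 0.99456 = 0.97168
Parallel ([0.97168] and topside master controller): 1 − (1 − 0.97168)(1 − 0.76913) = 0.99346
Series (flying lead and [0.99346]): 0.81771 × 0.99346 = 0.81236
Series (HPU pump and downhole gauge): 0.82037 × 0.86936 = 0.71320
Parallel ([0.81236] and [0.71320]): 1 − (1 − 0.81236)(1 − 0.71320) = 0.946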